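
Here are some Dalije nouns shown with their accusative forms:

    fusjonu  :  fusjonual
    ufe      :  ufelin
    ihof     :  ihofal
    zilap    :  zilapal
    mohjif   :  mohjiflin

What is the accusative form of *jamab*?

The alternation tracks the last vowel of the stem — -lin when the last vowel of the stem is a front vowel (*ufe*, *mohjif*); -al when the last vowel of the stem is a back vowel (*fusjonu*, *ihof*, *zilap*).
Since the last vowel of *jamab* is /a/ (a back vowel), it takes -al, giving *jamabal*.

jamabal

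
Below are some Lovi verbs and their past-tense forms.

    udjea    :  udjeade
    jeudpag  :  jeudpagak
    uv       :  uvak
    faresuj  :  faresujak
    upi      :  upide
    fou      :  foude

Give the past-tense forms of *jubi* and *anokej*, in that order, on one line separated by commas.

jubide, anokejak

The alternation tracks the final sound of the stem — -ak when the stem ends in a consonant (*jeudpag*, *uv*, *faresuj*); -de when the stem ends in a vowel (*udjea*, *upi*, *fou*).
The final sound of *jubi* is /i/, which is a vowel, so the suffix is -de, giving *jubide*.
Since the final sound of *anokej* is /j/ (a consonant), it takes -ak, giving *anokejak*.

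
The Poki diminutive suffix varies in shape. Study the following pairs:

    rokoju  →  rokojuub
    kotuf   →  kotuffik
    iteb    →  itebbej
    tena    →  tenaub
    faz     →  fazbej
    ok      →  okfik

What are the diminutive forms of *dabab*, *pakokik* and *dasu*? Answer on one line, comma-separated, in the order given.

dababbej, pakokikfik, dasuub

The alternation tracks the final sound of the stem — -fik when the stem ends in a voiceless consonant (*kotuf*, *ok*); -bej when the stem ends in a voiced consonant (*iteb*, *faz*); -ub when the stem ends in a vowel (*rokoju*, *tena*).
*dabab* — final sound /b/ (a voiced consonant) → -bej → *dababbej*.
The final sound of *pakokik* is /k/, which is a voiceless consonant, so the suffix is -fik, giving *pakokikfik*.
The final sound of *dasu* is /u/, which is a vowel, so the suffix is -ub, giving *dasuub*.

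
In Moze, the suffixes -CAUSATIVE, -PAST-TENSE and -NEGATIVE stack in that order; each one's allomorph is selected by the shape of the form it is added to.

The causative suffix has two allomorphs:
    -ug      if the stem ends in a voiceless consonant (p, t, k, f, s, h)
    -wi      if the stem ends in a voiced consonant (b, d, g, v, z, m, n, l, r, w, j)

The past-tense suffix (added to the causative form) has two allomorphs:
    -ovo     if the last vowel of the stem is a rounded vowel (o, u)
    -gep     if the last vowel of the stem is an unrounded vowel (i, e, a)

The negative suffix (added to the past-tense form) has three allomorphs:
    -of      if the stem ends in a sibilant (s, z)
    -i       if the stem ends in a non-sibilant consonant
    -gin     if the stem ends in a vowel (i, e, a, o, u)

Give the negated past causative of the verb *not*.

notugovogin

The final consonant of *not* is /t/, which is voiceless, so the causative suffix is -ug, giving *notug*.
The last vowel of the causative form *notug* is /u/, which is a rounded vowel, so the past-tense suffix is -ovo, giving *notugovo*.
The past-tense form *notugovo*: final sound = /o/, a vowel → -gin → *notugovogin*.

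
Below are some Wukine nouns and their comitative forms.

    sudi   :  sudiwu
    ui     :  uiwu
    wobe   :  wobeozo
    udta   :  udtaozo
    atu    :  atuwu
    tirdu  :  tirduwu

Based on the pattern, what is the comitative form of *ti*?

The suffix is conditioned by the last vowel: -wu when the last vowel of the stem is a high vowel (*sudi*, *ui*, *atu*, *tirdu*); -ozo when the last vowel of the stem is a non-high vowel (*wobe*, *udta*).
*ti*: last vowel = /i/, a high vowel → -wu → *tiwu*.

tiwu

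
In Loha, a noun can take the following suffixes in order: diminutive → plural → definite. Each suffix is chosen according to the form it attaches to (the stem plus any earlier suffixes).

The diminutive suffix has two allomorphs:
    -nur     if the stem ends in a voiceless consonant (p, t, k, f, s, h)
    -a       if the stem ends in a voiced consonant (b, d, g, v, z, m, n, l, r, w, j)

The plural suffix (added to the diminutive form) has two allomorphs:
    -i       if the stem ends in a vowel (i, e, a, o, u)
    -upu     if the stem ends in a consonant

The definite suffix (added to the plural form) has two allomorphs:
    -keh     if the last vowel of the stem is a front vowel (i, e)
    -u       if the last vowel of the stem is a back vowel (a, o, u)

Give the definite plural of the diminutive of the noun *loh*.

*loh* — final consonant /h/ (voiceless) → -nur → *lohnur*.
The diminutive form *lohnur*: final sound = /r/, a consonant → -upu → *lohnurupu*.
The plural form *lohnurupu* — last vowel /u/ (a back vowel) → -u → *lohnurupuu*.

lohnurupuu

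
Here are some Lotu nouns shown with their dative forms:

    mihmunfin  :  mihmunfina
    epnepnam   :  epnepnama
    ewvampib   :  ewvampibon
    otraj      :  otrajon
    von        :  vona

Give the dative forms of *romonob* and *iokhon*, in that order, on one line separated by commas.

The alternation tracks the final consonant of the stem — -a when the stem ends in a nasal (*mihmunfin*, *epnepnam*, *von*); -on when the stem ends in a non-nasal consonant (*ewvampib*, *otraj*).
*romonob*: final consonant = /b/, non-nasal → -on → *romonobon*.
*iokhon*: final consonant = /n/, a nasal → -a → *iokhona*.

romonobon, iokhona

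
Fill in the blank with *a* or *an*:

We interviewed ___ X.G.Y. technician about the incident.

an

The indefinite article is chosen by the initial *sound* of the following word, not its spelling.
The initialism *X.G.Y.* is read letter by letter; the first letter, X, is pronounced /ɛks/, which begins with a vowel sound.
So the article is *an*: We interviewed an X.G.Y. technician about the incident.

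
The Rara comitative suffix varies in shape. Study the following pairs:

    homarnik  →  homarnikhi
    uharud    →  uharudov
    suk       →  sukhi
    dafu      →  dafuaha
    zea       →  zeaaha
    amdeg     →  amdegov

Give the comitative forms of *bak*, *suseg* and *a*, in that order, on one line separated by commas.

Looking at the final sound of each stem: -hi when the stem ends in a voiceless consonant (*homarnik*, *suk*); -ov when the stem ends in a voiced consonant (*uharud*, *amdeg*); -aha when the stem ends in a vowel (*dafu*, *zea*).
*bak* — final sound /k/ (a voiceless consonant) → -hi → *bakhi*.
*suseg*: final sound = /g/, a voiced consonant → -ov → *susegov*.
*a*: final sound = /a/, a vowel → -aha → *aaha*.

bakhi, susegov, aaha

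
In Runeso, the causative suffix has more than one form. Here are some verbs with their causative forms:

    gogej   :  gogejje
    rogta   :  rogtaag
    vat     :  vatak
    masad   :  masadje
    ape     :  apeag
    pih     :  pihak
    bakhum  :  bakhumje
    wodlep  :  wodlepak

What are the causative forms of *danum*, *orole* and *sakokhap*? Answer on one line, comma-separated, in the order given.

The pattern is voicing of the final sound: -ak when the stem ends in a voiceless consonant (*vat*, *pih*, *wodlep*); -je when the stem ends in a voiced consonant (*gogej*, *masad*, *bakhum*); -ag when the stem ends in a vowel (*rogta*, *ape*).
*danum* — final sound /m/ (a voiced consonant) → -je → *danumje*.
*orole*: final sound = /e/, a vowel → -ag → *oroleag*.
The final sound of *sakokhap* is /p/, which is a voiceless consonant, so the suffix is -ak, giving *sakokhapak*.

danumje, oroleag, sakokhapak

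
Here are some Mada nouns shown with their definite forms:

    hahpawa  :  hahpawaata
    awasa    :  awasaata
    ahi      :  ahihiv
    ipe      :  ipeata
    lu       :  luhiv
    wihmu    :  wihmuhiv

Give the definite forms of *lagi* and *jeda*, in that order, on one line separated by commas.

The alternation tracks the last vowel of the stem — -hiv when the last vowel of the stem is a high vowel (*ahi*, *lu*, *wihmu*); -ata when the last vowel of the stem is a non-high vowel (*hahpawa*, *awasa*, *ipe*).
*lagi*: last vowel = /i/, a high vowel → -hiv → *lagihiv*.
Since the last vowel of *jeda* is /a/ (a non-high vowel), it takes -ata, giving *jedaata*.

lagihiv, jedaata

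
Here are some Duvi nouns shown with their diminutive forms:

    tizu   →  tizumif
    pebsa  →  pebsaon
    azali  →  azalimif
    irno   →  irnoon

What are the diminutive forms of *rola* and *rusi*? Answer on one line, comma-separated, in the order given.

The pattern is height harmony: -mif when the last vowel of the stem is a high vowel (*tizu*, *azali*); -on when the last vowel of the stem is a non-high vowel (*pebsa*, *irno*).
*rola* — last vowel /a/ (a non-high vowel) → -on → *rolaon*.
*rusi*: last vowel = /i/, a high vowel → -mif → *rusimif*.

rolaon, rusimif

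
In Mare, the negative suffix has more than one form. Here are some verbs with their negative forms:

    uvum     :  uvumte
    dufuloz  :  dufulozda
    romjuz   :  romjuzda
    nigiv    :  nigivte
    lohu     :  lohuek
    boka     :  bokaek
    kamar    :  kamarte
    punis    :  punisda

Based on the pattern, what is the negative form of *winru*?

winruek

The suffix is conditioned by the final sound: -da when the stem ends in a sibilant (*dufuloz*, *romjuz*, *punis*); -te when the stem ends in a non-sibilant consonant (*uvum*, *nigiv*, *kamar*); -ek when the stem ends in a vowel (*lohu*, *boka*).
*winru*: final sound = /u/, a vowel → -ek → *winruek*.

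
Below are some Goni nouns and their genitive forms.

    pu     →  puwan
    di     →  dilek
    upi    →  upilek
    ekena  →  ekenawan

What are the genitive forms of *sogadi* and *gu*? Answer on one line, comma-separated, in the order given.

sogadilek, guwan

The pattern is front/back vowel harmony: -lek when the last vowel of the stem is a front vowel (*di*, *upi*); -wan when the last vowel of the stem is a back vowel (*pu*, *ekena*).
The last vowel of *sogadi* is /i/, which is a front vowel, so the suffix is -lek, giving *sogadilek*.
*gu* — last vowel /u/ (a back vowel) → -wan → *guwan*.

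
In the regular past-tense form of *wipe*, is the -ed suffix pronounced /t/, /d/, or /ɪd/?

The stem *wipe* ends in a voiceless consonant other than /t/.
The -ed suffix is realized as /ɪd/ after /t, d/; as /t/ after other voiceless consonants; and as /d/ after other voiced sounds.
So -ed on *wipe* is pronounced /t/.

/t/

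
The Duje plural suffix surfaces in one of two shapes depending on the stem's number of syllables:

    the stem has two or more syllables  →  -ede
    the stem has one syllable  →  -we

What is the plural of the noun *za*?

zawe

*za* (one syllable) → -we → *zawe*.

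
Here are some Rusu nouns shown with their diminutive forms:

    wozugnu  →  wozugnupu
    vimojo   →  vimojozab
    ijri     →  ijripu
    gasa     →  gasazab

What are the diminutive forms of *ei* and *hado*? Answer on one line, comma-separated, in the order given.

The pattern is height harmony: -pu when the last vowel of the stem is a high vowel (*wozugnu*, *ijri*); -zab when the last vowel of the stem is a non-high vowel (*vimojo*, *gasa*).
The last vowel of *ei* is /i/, which is a high vowel, so the suffix is -pu, giving *eipu*.
Since the last vowel of *hado* is /o/ (a non-high vowel), it takes -zab, giving *hadozab*.

eipu, hadozab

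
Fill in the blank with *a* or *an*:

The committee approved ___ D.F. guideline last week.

The indefinite article is chosen by the initial *sound* of the following word, not its spelling.
The initialism *D.F.* is read letter by letter; the first letter, D, is pronounced /diː/, which begins with a consonant sound.
So the article is *a*: The committee approved a D.F. guideline last week.

a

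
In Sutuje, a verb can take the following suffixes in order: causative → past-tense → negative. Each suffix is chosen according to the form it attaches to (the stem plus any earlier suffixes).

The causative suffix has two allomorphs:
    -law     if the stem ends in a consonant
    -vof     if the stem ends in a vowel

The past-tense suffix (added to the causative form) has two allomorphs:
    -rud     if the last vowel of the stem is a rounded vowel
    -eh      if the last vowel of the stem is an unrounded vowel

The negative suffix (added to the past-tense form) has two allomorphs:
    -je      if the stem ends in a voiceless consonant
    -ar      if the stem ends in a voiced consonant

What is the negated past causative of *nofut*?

nofutlawehje

The final sound of *nofut* is /t/, which is a consonant, so the causative suffix is -law, giving *nofutlaw*.
The last vowel of the causative form *nofutlaw* is /a/, which is an unrounded vowel, so the past-tense suffix is -eh, giving *nofutlaweh*.
The past-tense form *nofutlaweh* — final consonant /h/ (voiceless) → -je → *nofutlawehje*.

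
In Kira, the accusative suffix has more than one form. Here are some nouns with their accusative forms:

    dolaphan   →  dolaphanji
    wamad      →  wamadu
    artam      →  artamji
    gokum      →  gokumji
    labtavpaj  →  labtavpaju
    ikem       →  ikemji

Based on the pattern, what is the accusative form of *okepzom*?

The alternation tracks the final consonant of the stem — -ji when the stem ends in a nasal (*dolaphan*, *artam*, *gokum*, *ikem*); -u when the stem ends in a non-nasal consonant (*wamad*, *labtavpaj*).
*okepzom* — final consonant /m/ (a nasal) → -ji → *okepzomji*.

okepzomji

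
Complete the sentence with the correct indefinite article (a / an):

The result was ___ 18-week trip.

The indefinite article is chosen by the initial *sound* of the following word, not its spelling.
The number *18* is spoken "eighteen", beginning with /ˌeɪˈtiːn/ — a vowel sound.
So the article is *an*: The result was an 18-week trip.

an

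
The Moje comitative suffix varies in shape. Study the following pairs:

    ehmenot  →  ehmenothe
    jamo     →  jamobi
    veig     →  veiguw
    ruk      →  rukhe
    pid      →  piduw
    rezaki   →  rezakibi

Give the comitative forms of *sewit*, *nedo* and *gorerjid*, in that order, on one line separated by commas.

The pattern is voicing of the final sound: -he when the stem ends in a voiceless consonant (*ehmenot*, *ruk*); -uw when the stem ends in a voiced consonant (*veig*, *pid*); -bi when the stem ends in a vowel (*jamo*, *rezaki*).
*sewit*: final sound = /t/, a voiceless consonant → -he → *sewithe*.
Since the final sound of *nedo* is /o/ (a vowel), it takes -bi, giving *nedobi*.
*gorerjid* — final sound /d/ (a voiced consonant) → -uw → *gorerjiduw*.

sewithe, nedobi, gorerjiduw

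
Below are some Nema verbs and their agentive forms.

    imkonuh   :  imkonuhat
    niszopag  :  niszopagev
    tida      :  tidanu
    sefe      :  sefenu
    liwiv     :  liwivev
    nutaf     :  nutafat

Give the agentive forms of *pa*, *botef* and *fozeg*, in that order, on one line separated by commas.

The suffix is conditioned by the final sound: -at when the stem ends in a voiceless consonant (*imkonuh*, *nutaf*); -ev when the stem ends in a voiced consonant (*niszopag*, *liwiv*); -nu when the stem ends in a vowel (*tida*, *sefe*).
*pa*: final sound = /a/, a vowel → -nu → *panu*.
Since the final sound of *botef* is /f/ (a voiceless consonant), it takes -at, giving *botefat*.
*fozeg*: final sound = /g/, a voiced consonant → -ev → *fozegev*.

panu, botefat, fozegev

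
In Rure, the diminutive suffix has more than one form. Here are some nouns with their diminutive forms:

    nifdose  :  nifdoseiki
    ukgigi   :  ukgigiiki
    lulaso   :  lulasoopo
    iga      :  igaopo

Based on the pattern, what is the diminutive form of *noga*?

Looking at the last vowel of each stem: -iki when the last vowel of the stem is a front vowel (*nifdose*, *ukgigi*); -opo when the last vowel of the stem is a back vowel (*lulaso*, *iga*).
*noga* — last vowel /a/ (a back vowel) → -opo → *nogaopo*.

nogaopo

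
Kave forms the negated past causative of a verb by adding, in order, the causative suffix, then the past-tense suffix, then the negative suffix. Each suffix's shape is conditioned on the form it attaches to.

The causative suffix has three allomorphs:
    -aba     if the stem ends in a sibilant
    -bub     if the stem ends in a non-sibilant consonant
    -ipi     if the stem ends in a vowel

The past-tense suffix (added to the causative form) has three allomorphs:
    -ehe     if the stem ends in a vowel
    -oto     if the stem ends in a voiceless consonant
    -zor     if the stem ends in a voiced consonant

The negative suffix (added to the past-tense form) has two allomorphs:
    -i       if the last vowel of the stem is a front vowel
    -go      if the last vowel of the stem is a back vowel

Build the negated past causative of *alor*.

alorbubzorgo

The final sound of *alor* is /r/, which is a non-sibilant consonant, so the causative suffix is -bub, giving *alorbub*.
Since the final sound of the causative form *alorbub* is /b/ (a voiced consonant), it takes -zor, giving *alorbubzor*.
The past-tense form *alorbubzor* — last vowel /o/ (a back vowel) → -go → *alorbubzorgo*.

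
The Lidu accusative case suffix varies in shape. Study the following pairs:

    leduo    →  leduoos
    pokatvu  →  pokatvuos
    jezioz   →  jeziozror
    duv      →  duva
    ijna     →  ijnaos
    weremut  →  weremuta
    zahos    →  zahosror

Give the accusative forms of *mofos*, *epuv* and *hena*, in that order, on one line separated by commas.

The alternation tracks the final sound of the stem — -ror when the stem ends in a sibilant (*jezioz*, *zahos*); -a when the stem ends in a non-sibilant consonant (*duv*, *weremut*); -os when the stem ends in a vowel (*leduo*, *pokatvu*, *ijna*).
*mofos*: final sound = /s/, a sibilant → -ror → *mofosror*.
*epuv* — final sound /v/ (a non-sibilant consonant) → -a → *epuva*.
The final sound of *hena* is /a/, which is a vowel, so the suffix is -os, giving *henaos*.

mofosror, epuva, henaos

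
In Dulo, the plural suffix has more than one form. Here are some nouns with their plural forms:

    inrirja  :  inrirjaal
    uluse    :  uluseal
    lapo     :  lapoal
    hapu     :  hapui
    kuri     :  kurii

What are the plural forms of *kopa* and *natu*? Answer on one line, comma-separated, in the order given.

Looking at the last vowel of each stem: -i when the last vowel of the stem is a high vowel (*hapu*, *kuri*); -al when the last vowel of the stem is a non-high vowel (*inrirja*, *uluse*, *lapo*).
Since the last vowel of *kopa* is /a/ (a non-high vowel), it takes -al, giving *kopaal*.
*natu*: last vowel = /u/, a high vowel → -i → *natui*.

kopaal, natui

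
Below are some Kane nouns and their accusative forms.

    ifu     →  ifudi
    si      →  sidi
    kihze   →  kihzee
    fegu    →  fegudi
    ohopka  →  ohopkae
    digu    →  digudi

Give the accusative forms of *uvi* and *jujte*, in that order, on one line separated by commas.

uvidi, jujtee

The pattern is height harmony: -di when the last vowel of the stem is a high vowel (*ifu*, *si*, *fegu*, *digu*); -e when the last vowel of the stem is a non-high vowel (*kihze*, *ohopka*).
Since the last vowel of *uvi* is /i/ (a high vowel), it takes -di, giving *uvidi*.
The last vowel of *jujte* is /e/, which is a non-high vowel, so the suffix is -e, giving *jujtee*.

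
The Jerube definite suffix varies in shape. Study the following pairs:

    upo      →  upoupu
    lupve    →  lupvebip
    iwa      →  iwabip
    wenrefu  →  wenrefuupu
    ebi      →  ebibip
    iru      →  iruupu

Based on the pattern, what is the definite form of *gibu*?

The suffix is conditioned by the last vowel: -upu when the last vowel of the stem is a rounded vowel (*upo*, *wenrefu*, *iru*); -bip when the last vowel of the stem is an unrounded vowel (*lupve*, *iwa*, *ebi*).
The last vowel of *gibu* is /u/, which is a rounded vowel, so the suffix is -upu, giving *gibuupu*.

gibuupu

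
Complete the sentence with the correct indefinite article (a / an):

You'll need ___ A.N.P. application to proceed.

an

The indefinite article is chosen by the initial *sound* of the following word, not its spelling.
The initialism *A.N.P.* is read letter by letter; the first letter, A, is pronounced /eɪ/, which begins with a vowel sound.
So the article is *an*: You'll need an A.N.P. application to proceed.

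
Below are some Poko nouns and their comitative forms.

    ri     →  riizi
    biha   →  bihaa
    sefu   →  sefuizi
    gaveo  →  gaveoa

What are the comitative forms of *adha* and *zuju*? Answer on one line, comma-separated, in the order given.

adhaa, zujuizi

The pattern is height harmony: -izi when the last vowel of the stem is a high vowel (*ri*, *sefu*); -a when the last vowel of the stem is a non-high vowel (*biha*, *gaveo*).
Since the last vowel of *adha* is /a/ (a non-high vowel), it takes -a, giving *adhaa*.
The last vowel of *zuju* is /u/, which is a high vowel, so the suffix is -izi, giving *zujuizi*.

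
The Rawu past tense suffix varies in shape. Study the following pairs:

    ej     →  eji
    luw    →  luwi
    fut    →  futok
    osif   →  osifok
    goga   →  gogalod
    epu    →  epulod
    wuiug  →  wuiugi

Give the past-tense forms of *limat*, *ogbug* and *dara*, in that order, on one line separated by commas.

limatok, ogbugi, daralod

The suffix is conditioned by the final sound: -ok when the stem ends in a voiceless consonant (*fut*, *osif*); -i when the stem ends in a voiced consonant (*ej*, *luw*, *wuiug*); -lod when the stem ends in a vowel (*goga*, *epu*).
The final sound of *limat* is /t/, which is a voiceless consonant, so the suffix is -ok, giving *limatok*.
*ogbug* — final sound /g/ (a voiced consonant) → -i → *ogbugi*.
Since the final sound of *dara* is /a/ (a vowel), it takes -lod, giving *daralod*.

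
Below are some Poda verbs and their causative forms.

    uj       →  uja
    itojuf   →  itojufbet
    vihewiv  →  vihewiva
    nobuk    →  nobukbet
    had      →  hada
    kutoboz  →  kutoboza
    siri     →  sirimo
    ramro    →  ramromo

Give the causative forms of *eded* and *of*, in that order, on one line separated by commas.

ededa, ofbet

Looking at the final sound of each stem: -bet when the stem ends in a voiceless consonant (*itojuf*, *nobuk*); -a when the stem ends in a voiced consonant (*uj*, *vihewiv*, *had*, *kutoboz*); -mo when the stem ends in a vowel (*siri*, *ramro*).
*eded* — final sound /d/ (a voiced consonant) → -a → *ededa*.
*of*: final sound = /f/, a voiceless consonant → -bet → *ofbet*.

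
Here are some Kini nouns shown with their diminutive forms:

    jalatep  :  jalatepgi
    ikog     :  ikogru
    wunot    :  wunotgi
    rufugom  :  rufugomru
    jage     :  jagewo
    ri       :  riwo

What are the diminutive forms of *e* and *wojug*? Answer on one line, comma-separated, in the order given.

ewo, wojugru

Looking at the final sound of each stem: -gi when the stem ends in a voiceless consonant (*jalatep*, *wunot*); -ru when the stem ends in a voiced consonant (*ikog*, *rufugom*); -wo when the stem ends in a vowel (*jage*, *ri*).
Since the final sound of *e* is /e/ (a vowel), it takes -wo, giving *ewo*.
*wojug* — final sound /g/ (a voiced consonant) → -ru → *wojugru*.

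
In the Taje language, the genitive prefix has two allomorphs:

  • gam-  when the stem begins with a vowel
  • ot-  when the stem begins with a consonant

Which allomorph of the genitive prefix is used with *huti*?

ot-

*huti* — first sound /h/ (a consonant) → ot-.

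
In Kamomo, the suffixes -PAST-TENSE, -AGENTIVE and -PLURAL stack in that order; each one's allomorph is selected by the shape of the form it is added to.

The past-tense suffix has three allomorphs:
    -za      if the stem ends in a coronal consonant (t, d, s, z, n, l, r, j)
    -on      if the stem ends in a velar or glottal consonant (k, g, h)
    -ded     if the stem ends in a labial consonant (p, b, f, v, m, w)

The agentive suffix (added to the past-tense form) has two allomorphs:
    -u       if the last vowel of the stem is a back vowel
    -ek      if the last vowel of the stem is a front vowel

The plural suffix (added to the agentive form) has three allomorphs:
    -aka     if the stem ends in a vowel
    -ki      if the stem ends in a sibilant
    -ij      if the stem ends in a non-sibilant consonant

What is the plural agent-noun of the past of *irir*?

irirzauaka

*irir* — final consonant /r/ (coronal) → -za → *irirza*.
The last vowel of the past-tense form *irirza* is /a/, which is a back vowel, so the agentive suffix is -u, giving *irirzau*.
The agentive form *irirzau*: final sound = /u/, a vowel → -aka → *irirzauaka*.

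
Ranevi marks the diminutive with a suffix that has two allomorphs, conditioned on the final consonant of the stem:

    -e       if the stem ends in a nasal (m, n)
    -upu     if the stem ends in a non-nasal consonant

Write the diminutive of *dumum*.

*dumum* — final consonant /m/ (a nasal) → -e → *dumume*.

dumume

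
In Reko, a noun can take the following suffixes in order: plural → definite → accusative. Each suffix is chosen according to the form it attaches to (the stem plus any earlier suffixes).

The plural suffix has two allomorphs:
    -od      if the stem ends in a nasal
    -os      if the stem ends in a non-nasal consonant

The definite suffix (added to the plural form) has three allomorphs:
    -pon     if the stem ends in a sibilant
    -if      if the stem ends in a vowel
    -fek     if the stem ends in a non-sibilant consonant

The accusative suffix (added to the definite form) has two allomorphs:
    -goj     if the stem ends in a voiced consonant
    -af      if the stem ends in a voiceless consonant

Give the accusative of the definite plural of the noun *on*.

onodfekaf

Since the final consonant of *on* is /n/ (a nasal), it takes -od, giving *onod*.
The plural form *onod* — final sound /d/ (a non-sibilant consonant) → -fek → *onodfek*.
Since the final consonant of the definite form *onodfek* is /k/ (voiceless), it takes -af, giving *onodfekaf*.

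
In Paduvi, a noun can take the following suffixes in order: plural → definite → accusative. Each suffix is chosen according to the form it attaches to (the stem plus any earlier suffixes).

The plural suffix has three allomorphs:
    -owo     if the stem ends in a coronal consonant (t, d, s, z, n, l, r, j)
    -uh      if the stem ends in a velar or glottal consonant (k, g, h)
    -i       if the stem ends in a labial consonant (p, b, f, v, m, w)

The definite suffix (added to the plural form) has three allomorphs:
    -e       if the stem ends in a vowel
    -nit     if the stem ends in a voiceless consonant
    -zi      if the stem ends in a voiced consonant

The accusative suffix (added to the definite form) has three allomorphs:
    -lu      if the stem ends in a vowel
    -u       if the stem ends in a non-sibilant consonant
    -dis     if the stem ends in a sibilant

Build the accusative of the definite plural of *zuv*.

zuvielu

*zuv*: final consonant = /v/, labial → -i → *zuvi*.
The final sound of the plural form *zuvi* is /i/, which is a vowel, so the definite suffix is -e, giving *zuvie*.
The final sound of the definite form *zuvie* is /e/, which is a vowel, so the accusative suffix is -lu, giving *zuvielu*.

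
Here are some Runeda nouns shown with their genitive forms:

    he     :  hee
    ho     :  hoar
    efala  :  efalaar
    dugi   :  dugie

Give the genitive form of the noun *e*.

ee

The alternation tracks the last vowel of the stem — -e when the last vowel of the stem is a front vowel (*he*, *dugi*); -ar when the last vowel of the stem is a back vowel (*ho*, *efala*).
The last vowel of *e* is /e/, which is a front vowel, so the suffix is -e, giving *ee*.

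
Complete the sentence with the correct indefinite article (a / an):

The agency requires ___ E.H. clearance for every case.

an

The indefinite article is chosen by the initial *sound* of the following word, not its spelling.
The initialism *E.H.* is read letter by letter; the first letter, E, is pronounced /iː/, which begins with a vowel sound.
So the article is *an*: The agency requires an E.H. clearance for every case.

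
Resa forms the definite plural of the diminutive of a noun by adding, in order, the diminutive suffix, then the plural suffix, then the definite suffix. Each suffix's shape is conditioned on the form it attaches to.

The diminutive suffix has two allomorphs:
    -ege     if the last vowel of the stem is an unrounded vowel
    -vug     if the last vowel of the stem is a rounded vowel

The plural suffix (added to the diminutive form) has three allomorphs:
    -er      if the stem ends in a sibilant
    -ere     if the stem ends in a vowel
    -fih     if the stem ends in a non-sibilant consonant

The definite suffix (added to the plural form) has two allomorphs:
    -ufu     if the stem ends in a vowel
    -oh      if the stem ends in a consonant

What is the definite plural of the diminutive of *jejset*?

jejsetegeereufu

*jejset*: last vowel = /e/, an unrounded vowel → -ege → *jejsetege*.
The diminutive form *jejsetege* — final sound /e/ (a vowel) → -ere → *jejsetegeere*.
Since the final sound of the plural form *jejsetegeere* is /e/ (a vowel), it takes -ufu, giving *jejsetegeereufu*.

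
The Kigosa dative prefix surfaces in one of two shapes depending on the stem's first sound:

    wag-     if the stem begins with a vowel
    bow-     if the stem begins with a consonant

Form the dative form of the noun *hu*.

bowhu

*hu* — first sound /h/ (a consonant) → bow- → *bowhu*.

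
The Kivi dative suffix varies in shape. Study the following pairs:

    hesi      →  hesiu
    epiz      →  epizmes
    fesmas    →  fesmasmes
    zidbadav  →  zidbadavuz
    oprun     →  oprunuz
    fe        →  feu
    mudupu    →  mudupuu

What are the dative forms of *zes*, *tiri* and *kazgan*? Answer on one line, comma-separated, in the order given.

zesmes, tiriu, kazganuz

The pattern is sibilance of the final sound: -mes when the stem ends in a sibilant (*epiz*, *fesmas*); -uz when the stem ends in a non-sibilant consonant (*zidbadav*, *oprun*); -u when the stem ends in a vowel (*hesi*, *fe*, *mudupu*).
*zes* — final sound /s/ (a sibilant) → -mes → *zesmes*.
*tiri* — final sound /i/ (a vowel) → -u → *tiriu*.
*kazgan*: final sound = /n/, a non-sibilant consonant → -uz → *kazganuz*.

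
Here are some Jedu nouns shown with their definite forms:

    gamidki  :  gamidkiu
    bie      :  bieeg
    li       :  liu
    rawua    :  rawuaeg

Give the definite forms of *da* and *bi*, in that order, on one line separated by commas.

daeg, biu

The suffix is conditioned by the last vowel: -u when the last vowel of the stem is a high vowel (*gamidki*, *li*); -eg when the last vowel of the stem is a non-high vowel (*bie*, *rawua*).
*da*: last vowel = /a/, a non-high vowel → -eg → *daeg*.
Since the last vowel of *bi* is /i/ (a high vowel), it takes -u, giving *biu*.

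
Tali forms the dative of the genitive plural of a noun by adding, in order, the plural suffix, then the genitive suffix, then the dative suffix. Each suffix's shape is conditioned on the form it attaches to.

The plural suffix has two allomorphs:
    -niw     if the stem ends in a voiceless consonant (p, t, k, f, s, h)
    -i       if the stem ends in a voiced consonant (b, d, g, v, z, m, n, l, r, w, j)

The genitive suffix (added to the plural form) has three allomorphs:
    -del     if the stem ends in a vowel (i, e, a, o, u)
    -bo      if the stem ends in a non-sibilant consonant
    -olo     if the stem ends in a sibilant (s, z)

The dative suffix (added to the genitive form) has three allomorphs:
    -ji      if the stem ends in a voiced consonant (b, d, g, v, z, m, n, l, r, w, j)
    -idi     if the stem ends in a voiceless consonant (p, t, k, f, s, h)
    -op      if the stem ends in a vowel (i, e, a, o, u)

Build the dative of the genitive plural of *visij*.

visijidelji

The final consonant of *visij* is /j/, which is voiced, so the plural suffix is -i, giving *visiji*.
The plural form *visiji*: final sound = /i/, a vowel → -del → *visijidel*.
Since the final sound of the genitive form *visijidel* is /l/ (a voiced consonant), it takes -ji, giving *visijidelji*.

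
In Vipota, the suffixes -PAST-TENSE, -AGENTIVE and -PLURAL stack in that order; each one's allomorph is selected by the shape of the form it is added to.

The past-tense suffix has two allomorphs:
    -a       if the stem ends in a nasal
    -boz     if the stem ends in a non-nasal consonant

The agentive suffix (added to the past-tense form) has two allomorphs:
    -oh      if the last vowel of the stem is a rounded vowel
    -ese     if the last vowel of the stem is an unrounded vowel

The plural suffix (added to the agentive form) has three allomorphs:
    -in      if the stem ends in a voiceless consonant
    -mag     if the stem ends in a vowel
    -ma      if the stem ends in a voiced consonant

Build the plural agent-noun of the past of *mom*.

momaesemag

*mom* — final consonant /m/ (a nasal) → -a → *moma*.
The past-tense form *moma*: last vowel = /a/, an unrounded vowel → -ese → *momaese*.
The final sound of the agentive form *momaese* is /e/, which is a vowel, so the plural suffix is -mag, giving *momaesemag*.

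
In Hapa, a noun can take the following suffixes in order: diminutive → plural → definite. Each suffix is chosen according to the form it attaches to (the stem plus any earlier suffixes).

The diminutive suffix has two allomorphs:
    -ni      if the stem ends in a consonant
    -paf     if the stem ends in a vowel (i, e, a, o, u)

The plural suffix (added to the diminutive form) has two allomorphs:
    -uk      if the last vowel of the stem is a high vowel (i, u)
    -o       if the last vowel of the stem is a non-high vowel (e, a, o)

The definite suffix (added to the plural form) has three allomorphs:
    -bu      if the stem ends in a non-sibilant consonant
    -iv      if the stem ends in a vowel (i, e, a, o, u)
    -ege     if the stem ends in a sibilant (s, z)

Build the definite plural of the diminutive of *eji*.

ejipafoiv

Since the final sound of *eji* is /i/ (a vowel), it takes -paf, giving *ejipaf*.
The diminutive form *ejipaf* — last vowel /a/ (a non-high vowel) → -o → *ejipafo*.
The plural form *ejipafo* — final sound /o/ (a vowel) → -iv → *ejipafoiv*.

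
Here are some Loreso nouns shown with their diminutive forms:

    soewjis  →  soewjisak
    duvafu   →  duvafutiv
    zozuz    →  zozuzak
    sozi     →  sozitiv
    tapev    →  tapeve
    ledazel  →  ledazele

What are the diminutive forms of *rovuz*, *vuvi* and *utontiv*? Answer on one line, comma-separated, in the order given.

The alternation tracks the final sound of the stem — -ak when the stem ends in a sibilant (*soewjis*, *zozuz*); -e when the stem ends in a non-sibilant consonant (*tapev*, *ledazel*); -tiv when the stem ends in a vowel (*duvafu*, *sozi*).
The final sound of *rovuz* is /z/, which is a sibilant, so the suffix is -ak, giving *rovuzak*.
*vuvi* — final sound /i/ (a vowel) → -tiv → *vuvitiv*.
Since the final sound of *utontiv* is /v/ (a non-sibilant consonant), it takes -e, giving *utontive*.

rovuzak, vuvitiv, utontive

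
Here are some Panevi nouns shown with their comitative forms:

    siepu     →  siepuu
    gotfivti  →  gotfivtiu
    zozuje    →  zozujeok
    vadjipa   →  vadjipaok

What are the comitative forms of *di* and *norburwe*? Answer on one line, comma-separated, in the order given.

diu, norburweok

The suffix is conditioned by the last vowel: -u when the last vowel of the stem is a high vowel (*siepu*, *gotfivti*); -ok when the last vowel of the stem is a non-high vowel (*zozuje*, *vadjipa*).
The last vowel of *di* is /i/, which is a high vowel, so the suffix is -u, giving *diu*.
*norburwe*: last vowel = /e/, a non-high vowel → -ok → *norburweok*.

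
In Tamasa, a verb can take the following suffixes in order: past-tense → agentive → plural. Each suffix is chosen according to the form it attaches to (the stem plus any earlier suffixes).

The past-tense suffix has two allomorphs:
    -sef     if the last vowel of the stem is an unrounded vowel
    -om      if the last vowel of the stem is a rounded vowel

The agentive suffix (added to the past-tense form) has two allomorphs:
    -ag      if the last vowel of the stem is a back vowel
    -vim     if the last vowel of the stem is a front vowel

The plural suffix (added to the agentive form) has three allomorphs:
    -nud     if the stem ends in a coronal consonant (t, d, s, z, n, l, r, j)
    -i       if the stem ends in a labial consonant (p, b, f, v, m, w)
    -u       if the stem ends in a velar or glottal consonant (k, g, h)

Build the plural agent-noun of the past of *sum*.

The last vowel of *sum* is /u/, which is a rounded vowel, so the past-tense suffix is -om, giving *sumom*.
The past-tense form *sumom*: last vowel = /o/, a back vowel → -ag → *sumomag*.
Since the final consonant of the agentive form *sumomag* is /g/ (velar/glottal), it takes -u, giving *sumomagu*.

sumomagu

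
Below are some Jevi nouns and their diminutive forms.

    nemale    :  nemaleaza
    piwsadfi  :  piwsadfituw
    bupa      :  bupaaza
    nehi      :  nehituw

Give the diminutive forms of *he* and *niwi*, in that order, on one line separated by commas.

Looking at the last vowel of each stem: -tuw when the last vowel of the stem is a high vowel (*piwsadfi*, *nehi*); -aza when the last vowel of the stem is a non-high vowel (*nemale*, *bupa*).
Since the last vowel of *he* is /e/ (a non-high vowel), it takes -aza, giving *heaza*.
The last vowel of *niwi* is /i/, which is a high vowel, so the suffix is -tuw, giving *niwituw*.

heaza, niwituw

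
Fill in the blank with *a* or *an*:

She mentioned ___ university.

a

The indefinite article is chosen by the initial *sound* of the following word, not its spelling.
*university* begins with the sound /juː/ (u pronounced /juː/) — a consonant sound.
So the article is *a*: She mentioned a university.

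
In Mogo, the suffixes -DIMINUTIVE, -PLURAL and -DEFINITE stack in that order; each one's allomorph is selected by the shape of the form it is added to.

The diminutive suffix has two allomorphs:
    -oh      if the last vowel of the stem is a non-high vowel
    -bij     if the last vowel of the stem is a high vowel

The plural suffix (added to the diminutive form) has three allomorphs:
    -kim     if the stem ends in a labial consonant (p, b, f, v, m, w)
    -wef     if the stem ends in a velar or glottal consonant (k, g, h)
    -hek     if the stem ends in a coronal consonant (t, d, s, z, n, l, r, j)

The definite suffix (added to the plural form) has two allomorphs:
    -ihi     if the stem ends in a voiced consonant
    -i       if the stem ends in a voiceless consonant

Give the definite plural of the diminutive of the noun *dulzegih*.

The last vowel of *dulzegih* is /i/, which is a high vowel, so the diminutive suffix is -bij, giving *dulzegihbij*.
The diminutive form *dulzegihbij*: final consonant = /j/, coronal → -hek → *dulzegihbijhek*.
Since the final consonant of the plural form *dulzegihbijhek* is /k/ (voiceless), it takes -i, giving *dulzegihbijheki*.

dulzegihbijheki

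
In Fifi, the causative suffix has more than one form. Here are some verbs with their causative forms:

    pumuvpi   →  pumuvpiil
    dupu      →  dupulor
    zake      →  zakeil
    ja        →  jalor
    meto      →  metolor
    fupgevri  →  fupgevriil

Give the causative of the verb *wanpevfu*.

The alternation tracks the last vowel of the stem — -il when the last vowel of the stem is a front vowel (*pumuvpi*, *zake*, *fupgevri*); -lor when the last vowel of the stem is a back vowel (*dupu*, *ja*, *meto*).
*wanpevfu*: last vowel = /u/, a back vowel → -lor → *wanpevfulor*.

wanpevfulor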